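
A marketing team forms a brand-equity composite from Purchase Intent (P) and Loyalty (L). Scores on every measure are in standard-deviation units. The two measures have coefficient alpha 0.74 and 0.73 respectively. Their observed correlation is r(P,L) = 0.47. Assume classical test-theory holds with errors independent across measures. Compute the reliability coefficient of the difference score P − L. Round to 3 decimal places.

Var(P−L) = 1 + 1 − 2·0.47 = 2 − 0.94 = 1.06.
Because errors are independent across components, Cov(Tᵢ,Tⱼ) = Cov(Xᵢ,Xⱼ); the off-diagonal part of the true-score variance is the same as above.
True-score variance = [0.74 + 0.73] − 0.94 = 1.47 − 0.94 = 0.53.
Reliability = 0.53 / 1.06 = 0.500.

0.500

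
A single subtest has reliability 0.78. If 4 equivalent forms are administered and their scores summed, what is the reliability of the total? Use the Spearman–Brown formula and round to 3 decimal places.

ρ_k = kρ / (1 + (k−1)ρ) = 4·0.78 / (1 + 3·0.78) = 3.120 / 3.340 = 0.934.

0.934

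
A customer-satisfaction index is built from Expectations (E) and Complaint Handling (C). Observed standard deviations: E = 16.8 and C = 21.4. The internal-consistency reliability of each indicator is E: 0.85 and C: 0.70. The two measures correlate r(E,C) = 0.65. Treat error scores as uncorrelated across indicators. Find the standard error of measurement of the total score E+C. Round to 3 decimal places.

13.406

Var(total) = 740.2 + 467.376 = 1207.58.
True-score variance = 560.476 + 467.376 = 1027.85, so reliability = 0.8512.
Error variance = 1207.58 − 1027.85 = 179.724; SEM = √179.724 = 13.406.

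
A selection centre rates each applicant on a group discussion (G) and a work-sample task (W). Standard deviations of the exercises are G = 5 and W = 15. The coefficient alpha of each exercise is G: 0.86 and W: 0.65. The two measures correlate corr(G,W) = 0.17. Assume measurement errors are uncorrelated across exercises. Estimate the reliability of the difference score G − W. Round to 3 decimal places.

0.634

Var(G−W) = 5² + 15² − 2·5·15·0.17 = 250 − 25.5 = 224.5.
With uncorrelated errors the cross-covariances are all true-score covariance, so they carry over unchanged; only the diagonal terms shrink to ρᵢσᵢ².
True-score variance = [5²·0.86 + 15²·0.65] − 25.5 = 167.75 − 25.5 = 142.25.
Reliability = 142.25 / 224.5 = 0.634.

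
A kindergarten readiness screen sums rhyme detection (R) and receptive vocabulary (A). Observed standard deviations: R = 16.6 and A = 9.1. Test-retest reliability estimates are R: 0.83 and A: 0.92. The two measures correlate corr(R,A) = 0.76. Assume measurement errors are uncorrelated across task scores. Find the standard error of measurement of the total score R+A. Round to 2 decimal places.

Var(total) = 358.37 + 229.611 = 587.981.
True-score variance = 304.9 + 229.611 = 534.511, so reliability = 0.9091.
Error variance = 587.981 − 534.511 = 53.47; SEM = √53.47 = 7.31.

7.31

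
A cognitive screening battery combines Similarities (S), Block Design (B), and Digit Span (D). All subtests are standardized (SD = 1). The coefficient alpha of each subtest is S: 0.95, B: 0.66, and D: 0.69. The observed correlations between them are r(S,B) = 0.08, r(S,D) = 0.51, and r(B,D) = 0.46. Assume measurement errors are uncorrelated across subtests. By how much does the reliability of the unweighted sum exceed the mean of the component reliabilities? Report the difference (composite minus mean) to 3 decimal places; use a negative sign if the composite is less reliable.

Var(sum) = 3 + 2.1 = 5.1; true-score variance = 2.3 + 2.1 = 4.4; composite reliability = 0.8627.
Mean component reliability = 0.7667.
Difference = 0.8627 − 0.7667 = 0.096.

0.096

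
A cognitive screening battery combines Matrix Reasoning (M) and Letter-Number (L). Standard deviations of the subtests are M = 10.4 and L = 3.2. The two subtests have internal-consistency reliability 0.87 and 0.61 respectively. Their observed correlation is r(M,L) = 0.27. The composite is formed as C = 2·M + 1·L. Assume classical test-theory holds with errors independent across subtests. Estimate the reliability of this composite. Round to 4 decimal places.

0.8742

Var(C) = 2²·10.4² + 3.2² + 2·[2·10.4·3.2·0.27] = 442.88 + 35.9424 = 478.822.
With uncorrelated errors the cross-covariances are all true-score covariance, so they carry over unchanged; only the diagonal terms shrink to ρᵢσᵢ².
True-score variance = [2²·10.4²·0.87 + 3.2²·0.61] + 35.9424 = 382.643 + 35.9424 = 418.586.
Reliability = 418.586 / 478.822 = 0.8742.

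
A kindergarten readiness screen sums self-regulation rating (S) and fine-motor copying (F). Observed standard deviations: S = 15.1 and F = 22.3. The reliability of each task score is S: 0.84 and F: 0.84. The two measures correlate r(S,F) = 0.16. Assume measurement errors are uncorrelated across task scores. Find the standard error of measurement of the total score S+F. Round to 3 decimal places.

Var(total) = 725.3 + 107.754 = 833.054.
True-score variance = 609.252 + 107.754 = 717.006, so reliability = 0.8607.
Error variance = 833.054 − 717.006 = 116.048; SEM = √116.048 = 10.773.

10.773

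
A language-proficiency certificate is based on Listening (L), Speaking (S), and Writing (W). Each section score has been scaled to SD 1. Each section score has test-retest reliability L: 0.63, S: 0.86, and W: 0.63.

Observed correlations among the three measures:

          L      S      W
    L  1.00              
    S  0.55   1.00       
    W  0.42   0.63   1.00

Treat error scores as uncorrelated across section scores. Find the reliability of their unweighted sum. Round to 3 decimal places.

Var(L+S+W) = 3 + 2·[0.55 + 0.42 + 0.63] = 3 + 3.2 = 6.2.
With uncorrelated errors the cross-covariances are all true-score covariance, so they carry over unchanged; only the diagonal terms shrink to ρᵢσᵢ².
True-score variance = [0.63 + 0.86 + 0.63] + 3.2 = 2.12 + 3.2 = 5.32.
Reliability = 5.32 / 6.2 = 0.858.

0.858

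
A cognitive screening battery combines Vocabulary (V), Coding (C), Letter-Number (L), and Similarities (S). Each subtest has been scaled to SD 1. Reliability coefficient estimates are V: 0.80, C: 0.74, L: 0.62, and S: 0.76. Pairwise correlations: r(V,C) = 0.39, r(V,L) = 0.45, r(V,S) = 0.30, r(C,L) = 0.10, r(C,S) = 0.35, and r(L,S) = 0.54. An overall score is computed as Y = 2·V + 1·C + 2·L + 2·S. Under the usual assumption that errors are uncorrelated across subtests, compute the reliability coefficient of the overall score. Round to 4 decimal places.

0.8673

Var(Y) = 2² + 1 + 2² + 2² + 2·[2·0.39 + 4·0.45 + 4·0.30 + 2·0.10 + 2·0.35 + 4·0.54] = 13 + 13.68 = 26.68.
Under uncorrelated errors the observed covariances equal the true-score covariances, so only the own-variance terms attenuate.
True-score variance = [2²·0.80 + 0.74 + 2²·0.62 + 2²·0.76] + 13.68 = 9.46 + 13.68 = 23.14.
Reliability = 23.14 / 26.68 = 0.8673.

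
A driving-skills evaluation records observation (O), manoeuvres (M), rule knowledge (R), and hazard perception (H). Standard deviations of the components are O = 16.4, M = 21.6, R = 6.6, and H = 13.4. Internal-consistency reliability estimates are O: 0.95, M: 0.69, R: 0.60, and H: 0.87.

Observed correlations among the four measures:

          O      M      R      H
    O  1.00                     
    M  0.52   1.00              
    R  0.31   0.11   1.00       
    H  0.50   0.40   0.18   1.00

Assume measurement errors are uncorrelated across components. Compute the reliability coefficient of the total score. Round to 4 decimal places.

Var(O+M+R+H) = 16.4² + 21.6² + 6.6² + 13.4² + 2·[16.4·21.6·0.52 + 16.4·6.6·0.31 + 16.4·13.4·0.50 + 21.6·6.6·0.11 + 21.6·13.4·0.40 + 6.6·13.4·0.18] = 958.64 + 950.032 = 1908.67.
With uncorrelated errors the cross-covariances are all true-score covariance, so they carry over unchanged; only the diagonal terms shrink to ρᵢσᵢ².
True-score variance = [16.4²·0.95 + 21.6²·0.69 + 6.6²·0.60 + 13.4²·0.87] + 950.032 = 759.792 + 950.032 = 1709.82.
Reliability = 1709.82 / 1908.67 = 0.8958.

0.8958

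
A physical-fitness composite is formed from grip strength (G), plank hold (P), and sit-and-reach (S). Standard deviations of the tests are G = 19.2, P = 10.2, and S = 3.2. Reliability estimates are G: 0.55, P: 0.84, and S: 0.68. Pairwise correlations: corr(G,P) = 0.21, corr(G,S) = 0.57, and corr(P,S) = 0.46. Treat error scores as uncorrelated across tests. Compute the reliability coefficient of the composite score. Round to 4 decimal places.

0.7207

Var(G+P+S) = 19.2² + 10.2² + 3.2² + 2·[19.2·10.2·0.21 + 19.2·3.2·0.57 + 10.2·3.2·0.46] = 482.92 + 182.323 = 665.243.
Under uncorrelated errors the observed covariances equal the true-score covariances, so only the own-variance terms attenuate.
True-score variance = [19.2²·0.55 + 10.2²·0.84 + 3.2²·0.68] + 182.323 = 297.109 + 182.323 = 479.432.
Reliability = 479.432 / 665.243 = 0.7207.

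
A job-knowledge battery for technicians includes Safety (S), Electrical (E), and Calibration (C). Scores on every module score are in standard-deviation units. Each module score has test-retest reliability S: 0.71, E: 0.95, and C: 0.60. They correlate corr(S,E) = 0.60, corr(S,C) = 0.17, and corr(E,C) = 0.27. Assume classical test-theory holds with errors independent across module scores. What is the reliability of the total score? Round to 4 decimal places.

0.8543

Var(S+E+C) = 3 + 2·[0.60 + 0.17 + 0.27] = 3 + 2.08 = 5.08.
With uncorrelated errors the cross-covariances are all true-score covariance, so they carry over unchanged; only the diagonal terms shrink to ρᵢσᵢ².
True-score variance = [0.71 + 0.95 + 0.60] + 2.08 = 2.26 + 2.08 = 4.34.
Reliability = 4.34 / 5.08 = 0.8543.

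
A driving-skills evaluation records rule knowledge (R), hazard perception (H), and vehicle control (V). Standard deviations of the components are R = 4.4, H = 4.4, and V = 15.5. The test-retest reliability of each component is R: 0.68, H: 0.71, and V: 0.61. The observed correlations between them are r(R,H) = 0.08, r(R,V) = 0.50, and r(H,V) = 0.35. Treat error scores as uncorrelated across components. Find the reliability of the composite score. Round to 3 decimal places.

Var(R+H+V) = 4.4² + 4.4² + 15.5² + 2·[4.4·4.4·0.08 + 4.4·15.5·0.50 + 4.4·15.5·0.35] = 278.97 + 119.038 = 398.008.
Under uncorrelated errors the observed covariances equal the true-score covariances, so only the own-variance terms attenuate.
True-score variance = [4.4²·0.68 + 4.4²·0.71 + 15.5²·0.61] + 119.038 = 173.463 + 119.038 = 292.5.
Reliability = 292.5 / 398.008 = 0.735.

0.735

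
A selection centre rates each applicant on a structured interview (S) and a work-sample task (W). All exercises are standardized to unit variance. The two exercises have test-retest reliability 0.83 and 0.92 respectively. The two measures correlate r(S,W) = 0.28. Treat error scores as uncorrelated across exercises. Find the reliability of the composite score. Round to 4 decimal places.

0.9023

Var(S+W) = 2 + 2·[0.28] = 2 + 0.56 = 2.56.
With uncorrelated errors the cross-covariances are all true-score covariance, so they carry over unchanged; only the diagonal terms shrink to ρᵢσᵢ².
True-score variance = [0.83 + 0.92] + 0.56 = 1.75 + 0.56 = 2.31.
Reliability = 2.31 / 2.56 = 0.9023.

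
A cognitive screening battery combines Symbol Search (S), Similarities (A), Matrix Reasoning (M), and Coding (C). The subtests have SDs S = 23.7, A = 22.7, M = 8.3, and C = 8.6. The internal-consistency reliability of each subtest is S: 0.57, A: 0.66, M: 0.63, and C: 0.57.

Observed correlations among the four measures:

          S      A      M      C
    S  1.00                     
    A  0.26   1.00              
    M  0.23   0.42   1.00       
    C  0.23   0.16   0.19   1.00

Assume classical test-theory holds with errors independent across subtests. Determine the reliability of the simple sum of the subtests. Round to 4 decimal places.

0.7546

Var(S+A+M+C) = 23.7² + 22.7² + 8.3² + 8.6² + 2·[23.7·22.7·0.26 + 23.7·8.3·0.23 + 23.7·8.6·0.23 + 22.7·8.3·0.42 + 22.7·8.6·0.16 + 8.3·8.6·0.19] = 1219.83 + 711.858 = 1931.69.
With uncorrelated errors the cross-covariances are all true-score covariance, so they carry over unchanged; only the diagonal terms shrink to ρᵢσᵢ².
True-score variance = [23.7²·0.57 + 22.7²·0.66 + 8.3²·0.63 + 8.6²·0.57] + 711.858 = 745.813 + 711.858 = 1457.67.
Reliability = 1457.67 / 1931.69 = 0.7546.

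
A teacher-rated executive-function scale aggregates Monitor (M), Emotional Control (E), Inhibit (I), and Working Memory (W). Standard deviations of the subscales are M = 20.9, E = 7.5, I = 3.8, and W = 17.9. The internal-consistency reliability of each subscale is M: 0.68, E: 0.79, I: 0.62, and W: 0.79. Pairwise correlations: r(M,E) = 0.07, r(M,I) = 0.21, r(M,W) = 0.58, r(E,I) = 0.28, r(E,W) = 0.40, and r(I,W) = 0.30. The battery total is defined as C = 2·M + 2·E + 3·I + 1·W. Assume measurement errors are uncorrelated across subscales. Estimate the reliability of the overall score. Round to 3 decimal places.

0.820

Var(C) = 2²·20.9² + 2²·7.5² + 3²·3.8² + 17.9² + 2·[4·20.9·7.5·0.07 + 6·20.9·3.8·0.21 + 2·20.9·17.9·0.58 + 6·7.5·3.8·0.28 + 2·7.5·17.9·0.40 + 3·3.8·17.9·0.30] = 2422.61 + 1588.85 = 4011.46.
Under uncorrelated errors the observed covariances equal the true-score covariances, so only the own-variance terms attenuate.
True-score variance = [2²·20.9²·0.68 + 2²·7.5²·0.79 + 3²·3.8²·0.62 + 17.9²·0.79] + 1588.85 = 1699.57 + 1588.85 = 3288.42.
Reliability = 3288.42 / 4011.46 = 0.820.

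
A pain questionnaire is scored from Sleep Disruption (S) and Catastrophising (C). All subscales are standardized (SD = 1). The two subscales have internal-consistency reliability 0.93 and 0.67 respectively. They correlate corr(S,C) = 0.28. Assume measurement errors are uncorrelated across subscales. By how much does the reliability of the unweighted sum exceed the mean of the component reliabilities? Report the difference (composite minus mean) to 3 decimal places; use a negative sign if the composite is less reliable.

0.044

Var(sum) = 2 + 0.56 = 2.56; true-score variance = 1.6 + 0.56 = 2.16; composite reliability = 0.8438.
Mean component reliability = 0.8000.
Difference = 0.8438 − 0.8000 = 0.044.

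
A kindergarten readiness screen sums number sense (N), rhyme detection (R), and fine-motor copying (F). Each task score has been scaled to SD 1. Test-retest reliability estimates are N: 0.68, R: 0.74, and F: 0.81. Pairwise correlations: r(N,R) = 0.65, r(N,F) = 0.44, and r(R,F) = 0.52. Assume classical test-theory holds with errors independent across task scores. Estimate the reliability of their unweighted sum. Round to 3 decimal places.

Var(N+R+F) = 3 + 2·[0.65 + 0.44 + 0.52] = 3 + 3.22 = 6.22.
Under uncorrelated errors the observed covariances equal the true-score covariances, so only the own-variance terms attenuate.
True-score variance = [0.68 + 0.74 + 0.81] + 3.22 = 2.23 + 3.22 = 5.45.
Reliability = 5.45 / 6.22 = 0.876.

0.876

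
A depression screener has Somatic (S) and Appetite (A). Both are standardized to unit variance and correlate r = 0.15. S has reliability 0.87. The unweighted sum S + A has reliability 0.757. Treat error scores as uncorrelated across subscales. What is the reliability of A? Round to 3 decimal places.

Var(S+A) = 2 + 2·0.15 = 2.300.
True-score variance = ρ_S + ρ_A + 2·0.15, so 0.757 = (0.87 + ρ_A + 0.30) / 2.300.
ρ_A = 0.757·2.300 − 0.87 − 0.30 = 0.571.

0.571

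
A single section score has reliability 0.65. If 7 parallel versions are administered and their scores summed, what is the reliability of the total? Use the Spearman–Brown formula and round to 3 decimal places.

0.929

ρ_k = kρ / (1 + (k−1)ρ) = 7·0.65 / (1 + 6·0.65) = 4.550 / 4.900 = 0.929.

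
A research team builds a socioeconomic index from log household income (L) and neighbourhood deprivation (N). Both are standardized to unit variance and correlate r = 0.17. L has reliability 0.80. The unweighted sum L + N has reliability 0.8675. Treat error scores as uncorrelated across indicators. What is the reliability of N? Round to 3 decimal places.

0.890

Var(L+N) = 2 + 2·0.17 = 2.340.
True-score variance = ρ_L + ρ_N + 2·0.17, so 0.8675 = (0.80 + ρ_N + 0.34) / 2.340.
ρ_N = 0.8675·2.340 − 0.80 − 0.34 = 0.890.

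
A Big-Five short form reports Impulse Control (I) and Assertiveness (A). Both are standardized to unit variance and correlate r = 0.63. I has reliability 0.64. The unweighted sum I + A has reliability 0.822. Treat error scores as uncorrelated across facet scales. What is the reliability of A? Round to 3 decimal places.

0.780

Var(I+A) = 2 + 2·0.63 = 3.260.
True-score variance = ρ_I + ρ_A + 2·0.63, so 0.822 = (0.64 + ρ_A + 1.26) / 3.260.
ρ_A = 0.822·3.260 − 0.64 − 1.26 = 0.780.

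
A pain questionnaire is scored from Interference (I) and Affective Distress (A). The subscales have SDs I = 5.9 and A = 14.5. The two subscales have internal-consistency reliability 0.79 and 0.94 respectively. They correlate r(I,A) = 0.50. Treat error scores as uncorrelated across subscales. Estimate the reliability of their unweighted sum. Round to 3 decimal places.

Var(I+A) = 5.9² + 14.5² + 2·[5.9·14.5·0.50] = 245.06 + 85.55 = 330.61.
Under uncorrelated errors the observed covariances equal the true-score covariances, so only the own-variance terms attenuate.
True-score variance = [5.9²·0.79 + 14.5²·0.94] + 85.55 = 225.135 + 85.55 = 310.685.
Reliability = 310.685 / 330.61 = 0.940.

0.940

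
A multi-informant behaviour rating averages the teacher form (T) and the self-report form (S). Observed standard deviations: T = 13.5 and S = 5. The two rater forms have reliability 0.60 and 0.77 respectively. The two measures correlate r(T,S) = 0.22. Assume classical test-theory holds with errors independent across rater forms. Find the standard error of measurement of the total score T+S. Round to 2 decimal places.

Var(total) = 207.25 + 29.7 = 236.95.
True-score variance = 128.6 + 29.7 = 158.3, so reliability = 0.6681.
Error variance = 236.95 − 158.3 = 78.65; SEM = √78.65 = 8.87.

8.87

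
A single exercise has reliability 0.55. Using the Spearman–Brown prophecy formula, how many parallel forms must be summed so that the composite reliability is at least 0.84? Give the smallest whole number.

5

k ≥ ρ*(1−ρ₁)/(ρ₁(1−ρ*)) = 0.84·0.45 / (0.55·0.16) = 4.295.
Smallest integer k = 5.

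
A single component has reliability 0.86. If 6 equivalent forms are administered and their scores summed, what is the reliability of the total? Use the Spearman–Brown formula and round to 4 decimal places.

0.9736

ρ_k = kρ / (1 + (k−1)ρ) = 6·0.86 / (1 + 5·0.86) = 5.160 / 5.300 = 0.9736.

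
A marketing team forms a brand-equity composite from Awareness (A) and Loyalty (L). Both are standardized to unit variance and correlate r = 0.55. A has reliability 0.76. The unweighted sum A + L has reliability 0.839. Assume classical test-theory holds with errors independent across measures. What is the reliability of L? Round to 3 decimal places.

0.741

Var(A+L) = 2 + 2·0.55 = 3.100.
True-score variance = ρ_A + ρ_L + 2·0.55, so 0.839 = (0.76 + ρ_L + 1.10) / 3.100.
ρ_L = 0.839·3.100 − 0.76 − 1.10 = 0.741.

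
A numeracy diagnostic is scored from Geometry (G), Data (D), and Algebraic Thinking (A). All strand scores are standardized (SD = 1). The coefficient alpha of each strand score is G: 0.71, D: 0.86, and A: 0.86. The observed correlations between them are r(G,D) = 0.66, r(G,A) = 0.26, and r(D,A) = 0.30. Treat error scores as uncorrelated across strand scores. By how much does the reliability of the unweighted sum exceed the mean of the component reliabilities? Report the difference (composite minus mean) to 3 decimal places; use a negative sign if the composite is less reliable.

0.085

Var(sum) = 3 + 2.44 = 5.44; true-score variance = 2.43 + 2.44 = 4.87; composite reliability = 0.8952.
Mean component reliability = 0.8100.
Difference = 0.8952 − 0.8100 = 0.085.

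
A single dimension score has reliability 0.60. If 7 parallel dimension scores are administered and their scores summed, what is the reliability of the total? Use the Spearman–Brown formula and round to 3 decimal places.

0.913

ρ_k = kρ / (1 + (k−1)ρ) = 7·0.60 / (1 + 6·0.60) = 4.200 / 4.600 = 0.913.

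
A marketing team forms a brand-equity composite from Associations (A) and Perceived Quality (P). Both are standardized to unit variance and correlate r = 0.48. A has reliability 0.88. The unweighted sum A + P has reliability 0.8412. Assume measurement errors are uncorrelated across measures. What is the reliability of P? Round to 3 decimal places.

0.650

Var(A+P) = 2 + 2·0.48 = 2.960.
True-score variance = ρ_A + ρ_P + 2·0.48, so 0.8412 = (0.88 + ρ_P + 0.96) / 2.960.
ρ_P = 0.8412·2.960 − 0.88 − 0.96 = 0.650.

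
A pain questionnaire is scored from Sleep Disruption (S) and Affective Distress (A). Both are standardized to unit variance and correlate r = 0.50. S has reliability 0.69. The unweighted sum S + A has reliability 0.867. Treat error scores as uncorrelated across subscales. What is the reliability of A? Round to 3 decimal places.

Var(S+A) = 2 + 2·0.50 = 3.000.
True-score variance = ρ_S + ρ_A + 2·0.50, so 0.867 = (0.69 + ρ_A + 1.00) / 3.000.
ρ_A = 0.867·3.000 − 0.69 − 1.00 = 0.911.

0.911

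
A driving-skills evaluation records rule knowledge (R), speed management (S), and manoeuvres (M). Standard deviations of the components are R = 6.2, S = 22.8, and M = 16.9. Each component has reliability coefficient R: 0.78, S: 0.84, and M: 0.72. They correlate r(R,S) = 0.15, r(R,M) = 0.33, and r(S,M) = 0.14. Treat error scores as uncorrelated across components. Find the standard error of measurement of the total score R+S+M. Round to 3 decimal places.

13.100

Var(total) = 843.89 + 219.452 = 1063.34.
True-score variance = 672.288 + 219.452 = 891.74, so reliability = 0.8386.
Error variance = 1063.34 − 891.74 = 171.602; SEM = √171.602 = 13.100.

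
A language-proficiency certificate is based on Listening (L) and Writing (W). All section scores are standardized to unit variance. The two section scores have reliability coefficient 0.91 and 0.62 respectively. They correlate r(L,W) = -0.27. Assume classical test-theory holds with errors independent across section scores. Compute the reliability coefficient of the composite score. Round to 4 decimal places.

Var(L+W) = 2 + 2·[(-0.27)] = 2 − 0.54 = 1.46.
With uncorrelated errors the cross-covariances are all true-score covariance, so they carry over unchanged; only the diagonal terms shrink to ρᵢσᵢ².
True-score variance = [0.91 + 0.62] − 0.54 = 1.53 − 0.54 = 0.99.
Reliability = 0.99 / 1.46 = 0.6781.

0.6781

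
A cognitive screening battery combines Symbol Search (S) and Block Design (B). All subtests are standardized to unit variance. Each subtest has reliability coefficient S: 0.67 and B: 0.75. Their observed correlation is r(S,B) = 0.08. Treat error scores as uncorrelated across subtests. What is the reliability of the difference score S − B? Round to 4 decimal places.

0.6848

Var(S−B) = 1 + 1 − 2·0.08 = 2 − 0.16 = 1.84.
Under uncorrelated errors the observed covariances equal the true-score covariances, so only the own-variance terms attenuate.
True-score variance = [0.67 + 0.75] − 0.16 = 1.42 − 0.16 = 1.26.
Reliability = 1.26 / 1.84 = 0.6848.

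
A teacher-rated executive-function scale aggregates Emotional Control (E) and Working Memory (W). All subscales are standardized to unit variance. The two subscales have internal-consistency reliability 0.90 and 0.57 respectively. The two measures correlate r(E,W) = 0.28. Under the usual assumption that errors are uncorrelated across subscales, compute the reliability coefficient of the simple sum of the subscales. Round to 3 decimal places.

0.793

Var(E+W) = 2 + 2·[0.28] = 2 + 0.56 = 2.56.
Because errors are independent across components, Cov(Tᵢ,Tⱼ) = Cov(Xᵢ,Xⱼ); the off-diagonal part of the true-score variance is the same as above.
True-score variance = [0.90 + 0.57] + 0.56 = 1.47 + 0.56 = 2.03.
Reliability = 2.03 / 2.56 = 0.793.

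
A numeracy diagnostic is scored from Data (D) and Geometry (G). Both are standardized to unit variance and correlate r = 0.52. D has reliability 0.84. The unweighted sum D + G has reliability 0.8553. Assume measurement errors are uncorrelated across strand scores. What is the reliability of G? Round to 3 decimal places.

0.720

Var(D+G) = 2 + 2·0.52 = 3.040.
True-score variance = ρ_D + ρ_G + 2·0.52, so 0.8553 = (0.84 + ρ_G + 1.04) / 3.040.
ρ_G = 0.8553·3.040 − 0.84 − 1.04 = 0.720.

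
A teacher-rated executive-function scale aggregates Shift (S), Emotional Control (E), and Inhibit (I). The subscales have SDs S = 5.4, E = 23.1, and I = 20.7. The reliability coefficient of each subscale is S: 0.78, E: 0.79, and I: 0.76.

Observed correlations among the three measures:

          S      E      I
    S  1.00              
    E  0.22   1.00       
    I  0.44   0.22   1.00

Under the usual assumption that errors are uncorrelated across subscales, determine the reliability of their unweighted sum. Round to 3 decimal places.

0.837

Var(S+E+I) = 5.4² + 23.1² + 20.7² + 2·[5.4·23.1·0.22 + 5.4·20.7·0.44 + 23.1·20.7·0.22] = 991.26 + 363.647 = 1354.91.
Under uncorrelated errors the observed covariances equal the true-score covariances, so only the own-variance terms attenuate.
True-score variance = [5.4²·0.78 + 23.1²·0.79 + 20.7²·0.76] + 363.647 = 769.949 + 363.647 = 1133.6.
Reliability = 1133.6 / 1354.91 = 0.837.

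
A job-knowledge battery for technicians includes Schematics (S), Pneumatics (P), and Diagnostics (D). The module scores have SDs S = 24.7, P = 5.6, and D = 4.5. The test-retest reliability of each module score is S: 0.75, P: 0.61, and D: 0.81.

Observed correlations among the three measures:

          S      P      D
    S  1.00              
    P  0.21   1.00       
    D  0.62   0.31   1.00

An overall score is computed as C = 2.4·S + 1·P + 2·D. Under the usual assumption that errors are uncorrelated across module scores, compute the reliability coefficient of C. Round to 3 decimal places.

0.797

Var(C) = 2.4²·24.7² + 5.6² + 2²·4.5² + 2·[2.4·24.7·5.6·0.21 + 4.8·24.7·4.5·0.62 + 2·5.6·4.5·0.31] = 3626.48 + 832.239 = 4458.72.
Because errors are independent across components, Cov(Tᵢ,Tⱼ) = Cov(Xᵢ,Xⱼ); the off-diagonal part of the true-score variance is the same as above.
True-score variance = [2.4²·24.7²·0.75 + 5.6²·0.61 + 2²·4.5²·0.81] + 832.239 = 2720.33 + 832.239 = 3552.57.
Reliability = 3552.57 / 4458.72 = 0.797.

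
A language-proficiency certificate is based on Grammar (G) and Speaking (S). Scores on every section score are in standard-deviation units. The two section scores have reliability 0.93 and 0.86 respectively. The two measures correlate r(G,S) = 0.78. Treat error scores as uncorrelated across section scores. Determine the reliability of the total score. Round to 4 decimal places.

Var(G+S) = 2 + 2·[0.78] = 2 + 1.56 = 3.56.
Because errors are independent across components, Cov(Tᵢ,Tⱼ) = Cov(Xᵢ,Xⱼ); the off-diagonal part of the true-score variance is the same as above.
True-score variance = [0.93 + 0.86] + 1.56 = 1.79 + 1.56 = 3.35.
Reliability = 3.35 / 3.56 = 0.9410.

0.9410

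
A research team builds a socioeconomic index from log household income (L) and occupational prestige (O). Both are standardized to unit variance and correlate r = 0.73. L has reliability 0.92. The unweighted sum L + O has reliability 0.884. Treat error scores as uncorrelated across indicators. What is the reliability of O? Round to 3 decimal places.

Var(L+O) = 2 + 2·0.73 = 3.460.
True-score variance = ρ_L + ρ_O + 2·0.73, so 0.884 = (0.92 + ρ_O + 1.46) / 3.460.
ρ_O = 0.884·3.460 − 0.92 − 1.46 = 0.679.

0.679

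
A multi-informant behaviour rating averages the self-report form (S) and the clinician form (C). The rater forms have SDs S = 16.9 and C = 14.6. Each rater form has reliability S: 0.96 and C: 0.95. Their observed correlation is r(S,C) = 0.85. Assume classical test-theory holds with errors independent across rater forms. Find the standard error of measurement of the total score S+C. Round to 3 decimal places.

Var(total) = 498.77 + 419.458 = 918.228.
True-score variance = 476.688 + 419.458 = 896.146, so reliability = 0.9760.
Error variance = 918.228 − 896.146 = 22.0824; SEM = √22.0824 = 4.699.

4.699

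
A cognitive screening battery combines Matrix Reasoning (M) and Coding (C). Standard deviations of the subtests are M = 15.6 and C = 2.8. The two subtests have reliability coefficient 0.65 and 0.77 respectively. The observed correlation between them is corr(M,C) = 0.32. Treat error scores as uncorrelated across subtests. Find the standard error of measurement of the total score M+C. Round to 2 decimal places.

9.33

Var(total) = 251.2 + 27.9552 = 279.155.
True-score variance = 164.221 + 27.9552 = 192.176, so reliability = 0.6884.
Error variance = 279.155 − 192.176 = 86.9792; SEM = √86.9792 = 9.33.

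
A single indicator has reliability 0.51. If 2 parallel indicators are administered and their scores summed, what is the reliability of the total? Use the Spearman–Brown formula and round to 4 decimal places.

0.6755

ρ_k = kρ / (1 + (k−1)ρ) = 2·0.51 / (1 + 1·0.51) = 1.020 / 1.510 = 0.6755.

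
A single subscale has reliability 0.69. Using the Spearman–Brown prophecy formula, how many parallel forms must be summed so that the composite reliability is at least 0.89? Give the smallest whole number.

4

k ≥ ρ*(1−ρ₁)/(ρ₁(1−ρ*)) = 0.89·0.31 / (0.69·0.11) = 3.635.
Smallest integer k = 4.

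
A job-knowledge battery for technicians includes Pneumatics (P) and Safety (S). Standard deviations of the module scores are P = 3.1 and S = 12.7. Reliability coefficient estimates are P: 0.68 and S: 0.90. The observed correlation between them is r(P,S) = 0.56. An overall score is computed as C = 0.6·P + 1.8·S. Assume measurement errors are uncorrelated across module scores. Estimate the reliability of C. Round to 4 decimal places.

0.9070

Var(C) = 0.6²·3.1² + 1.8²·12.7² + 2·[1.08·3.1·12.7·0.56] = 526.039 + 47.622 = 573.661.
Under uncorrelated errors the observed covariances equal the true-score covariances, so only the own-variance terms attenuate.
True-score variance = [0.6²·3.1²·0.68 + 1.8²·12.7²·0.90] + 47.622 = 472.674 + 47.622 = 520.296.
Reliability = 520.296 / 573.661 = 0.9070.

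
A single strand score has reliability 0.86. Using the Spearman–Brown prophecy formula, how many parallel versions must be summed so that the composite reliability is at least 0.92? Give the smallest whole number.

2

k ≥ ρ*(1−ρ₁)/(ρ₁(1−ρ*)) = 0.92·0.14 / (0.86·0.08) = 1.872.
Smallest integer k = 2.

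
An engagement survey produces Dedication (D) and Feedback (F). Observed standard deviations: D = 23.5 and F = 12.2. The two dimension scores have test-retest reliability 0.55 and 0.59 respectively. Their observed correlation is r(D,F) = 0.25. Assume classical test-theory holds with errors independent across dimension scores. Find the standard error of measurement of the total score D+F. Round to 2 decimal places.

17.59

Var(total) = 701.09 + 143.35 = 844.44.
True-score variance = 391.553 + 143.35 = 534.903, so reliability = 0.6334.
Error variance = 844.44 − 534.903 = 309.537; SEM = √309.537 = 17.59.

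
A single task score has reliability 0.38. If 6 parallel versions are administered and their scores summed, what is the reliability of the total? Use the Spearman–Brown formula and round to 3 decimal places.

ρ_k = kρ / (1 + (k−1)ρ) = 6·0.38 / (1 + 5·0.38) = 2.280 / 2.900 = 0.786.

0.786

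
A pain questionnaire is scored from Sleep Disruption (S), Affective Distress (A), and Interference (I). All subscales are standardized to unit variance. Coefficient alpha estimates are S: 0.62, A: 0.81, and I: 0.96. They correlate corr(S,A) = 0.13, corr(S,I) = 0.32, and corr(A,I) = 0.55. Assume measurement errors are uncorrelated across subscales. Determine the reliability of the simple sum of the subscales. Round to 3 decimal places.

Var(S+A+I) = 3 + 2·[0.13 + 0.32 + 0.55] = 3 + 2 = 5.
Under uncorrelated errors the observed covariances equal the true-score covariances, so only the own-variance terms attenuate.
True-score variance = [0.62 + 0.81 + 0.96] + 2 = 2.39 + 2 = 4.39.
Reliability = 4.39 / 5 = 0.878.

0.878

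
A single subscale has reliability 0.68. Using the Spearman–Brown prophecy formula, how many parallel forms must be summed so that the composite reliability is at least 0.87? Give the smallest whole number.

4

k ≥ ρ*(1−ρ₁)/(ρ₁(1−ρ*)) = 0.87·0.32 / (0.68·0.13) = 3.149.
Smallest integer k = 4.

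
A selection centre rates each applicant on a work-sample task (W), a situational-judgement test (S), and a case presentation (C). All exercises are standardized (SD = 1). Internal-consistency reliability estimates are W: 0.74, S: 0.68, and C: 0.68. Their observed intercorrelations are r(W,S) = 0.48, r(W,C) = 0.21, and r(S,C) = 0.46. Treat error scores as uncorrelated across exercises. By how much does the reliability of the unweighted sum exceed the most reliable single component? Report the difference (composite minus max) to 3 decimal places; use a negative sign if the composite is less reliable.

Var(sum) = 3 + 2.3 = 5.3; true-score variance = 2.1 + 2.3 = 4.4; composite reliability = 0.8302.
Max component reliability = 0.7400.
Difference = 0.8302 − 0.7400 = 0.090.

0.090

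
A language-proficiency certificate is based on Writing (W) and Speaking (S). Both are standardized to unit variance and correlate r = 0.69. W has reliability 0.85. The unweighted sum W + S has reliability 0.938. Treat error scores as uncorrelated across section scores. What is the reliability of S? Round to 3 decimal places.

0.940

Var(W+S) = 2 + 2·0.69 = 3.380.
True-score variance = ρ_W + ρ_S + 2·0.69, so 0.938 = (0.85 + ρ_S + 1.38) / 3.380.
ρ_S = 0.938·3.380 − 0.85 − 1.38 = 0.940.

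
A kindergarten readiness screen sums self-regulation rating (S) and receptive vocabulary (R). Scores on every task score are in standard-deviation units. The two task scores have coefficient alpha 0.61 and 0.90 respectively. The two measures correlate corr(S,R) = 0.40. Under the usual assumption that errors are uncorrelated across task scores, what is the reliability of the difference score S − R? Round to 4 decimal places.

0.5917

Var(S−R) = 1 + 1 − 2·0.40 = 2 − 0.8 = 1.2.
With uncorrelated errors the cross-covariances are all true-score covariance, so they carry over unchanged; only the diagonal terms shrink to ρᵢσᵢ².
True-score variance = [0.61 + 0.90] − 0.8 = 1.51 − 0.8 = 0.71.
Reliability = 0.71 / 1.2 = 0.5917.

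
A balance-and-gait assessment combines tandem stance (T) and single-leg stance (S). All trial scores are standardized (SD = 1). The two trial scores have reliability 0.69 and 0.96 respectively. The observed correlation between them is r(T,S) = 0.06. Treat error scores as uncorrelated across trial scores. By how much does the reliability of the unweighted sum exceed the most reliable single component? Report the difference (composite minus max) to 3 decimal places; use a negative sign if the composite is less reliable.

Var(sum) = 2 + 0.12 = 2.12; true-score variance = 1.65 + 0.12 = 1.77; composite reliability = 0.8349.
Max component reliability = 0.9600.
Difference = 0.8349 − 0.9600 = -0.125.

-0.125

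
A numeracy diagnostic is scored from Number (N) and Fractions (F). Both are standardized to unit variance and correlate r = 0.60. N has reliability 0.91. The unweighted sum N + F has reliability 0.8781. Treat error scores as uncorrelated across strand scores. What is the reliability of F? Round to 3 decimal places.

0.700

Var(N+F) = 2 + 2·0.60 = 3.200.
True-score variance = ρ_N + ρ_F + 2·0.60, so 0.8781 = (0.91 + ρ_F + 1.20) / 3.200.
ρ_F = 0.8781·3.200 − 0.91 − 1.20 = 0.700.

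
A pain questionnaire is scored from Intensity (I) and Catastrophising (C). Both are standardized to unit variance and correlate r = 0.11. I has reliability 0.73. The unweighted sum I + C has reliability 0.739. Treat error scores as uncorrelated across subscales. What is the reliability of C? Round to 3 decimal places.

Var(I+C) = 2 + 2·0.11 = 2.220.
True-score variance = ρ_I + ρ_C + 2·0.11, so 0.739 = (0.73 + ρ_C + 0.22) / 2.220.
ρ_C = 0.739·2.220 − 0.73 − 0.22 = 0.691.

0.691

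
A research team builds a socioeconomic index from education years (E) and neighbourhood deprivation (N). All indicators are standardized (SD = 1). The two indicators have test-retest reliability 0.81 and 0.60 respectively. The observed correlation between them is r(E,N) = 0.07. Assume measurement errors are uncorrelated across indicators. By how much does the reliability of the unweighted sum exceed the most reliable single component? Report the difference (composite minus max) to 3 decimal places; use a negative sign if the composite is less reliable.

-0.086

Var(sum) = 2 + 0.14 = 2.14; true-score variance = 1.41 + 0.14 = 1.55; composite reliability = 0.7243.
Max component reliability = 0.8100.
Difference = 0.7243 − 0.8100 = -0.086.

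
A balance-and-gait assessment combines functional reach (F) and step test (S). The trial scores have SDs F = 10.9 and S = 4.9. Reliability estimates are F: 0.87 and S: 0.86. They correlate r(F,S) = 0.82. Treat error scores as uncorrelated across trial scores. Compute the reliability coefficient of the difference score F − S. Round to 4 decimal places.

0.6595

Var(F−S) = 10.9² + 4.9² − 2·10.9·4.9·0.82 = 142.82 − 87.5924 = 55.2276.
Under uncorrelated errors the observed covariances equal the true-score covariances, so only the own-variance terms attenuate.
True-score variance = [10.9²·0.87 + 4.9²·0.86] − 87.5924 = 124.013 − 87.5924 = 36.4209.
Reliability = 36.4209 / 55.2276 = 0.6595.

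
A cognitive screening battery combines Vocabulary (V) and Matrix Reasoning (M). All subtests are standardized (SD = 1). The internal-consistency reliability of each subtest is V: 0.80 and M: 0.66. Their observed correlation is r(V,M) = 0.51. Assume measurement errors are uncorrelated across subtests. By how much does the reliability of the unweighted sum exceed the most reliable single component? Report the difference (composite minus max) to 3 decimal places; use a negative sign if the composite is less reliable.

0.021

Var(sum) = 2 + 1.02 = 3.02; true-score variance = 1.46 + 1.02 = 2.48; composite reliability = 0.8212.
Max component reliability = 0.8000.
Difference = 0.8212 − 0.8000 = 0.021.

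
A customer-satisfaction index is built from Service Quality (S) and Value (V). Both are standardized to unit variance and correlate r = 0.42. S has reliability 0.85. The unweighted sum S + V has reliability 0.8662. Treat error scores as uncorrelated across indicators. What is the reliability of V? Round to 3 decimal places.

Var(S+V) = 2 + 2·0.42 = 2.840.
True-score variance = ρ_S + ρ_V + 2·0.42, so 0.8662 = (0.85 + ρ_V + 0.84) / 2.840.
ρ_V = 0.8662·2.840 − 0.85 − 0.84 = 0.770.

0.770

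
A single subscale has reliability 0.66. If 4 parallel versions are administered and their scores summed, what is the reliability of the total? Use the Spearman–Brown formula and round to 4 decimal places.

ρ_k = kρ / (1 + (k−1)ρ) = 4·0.66 / (1 + 3·0.66) = 2.640 / 2.980 = 0.8859.

0.8859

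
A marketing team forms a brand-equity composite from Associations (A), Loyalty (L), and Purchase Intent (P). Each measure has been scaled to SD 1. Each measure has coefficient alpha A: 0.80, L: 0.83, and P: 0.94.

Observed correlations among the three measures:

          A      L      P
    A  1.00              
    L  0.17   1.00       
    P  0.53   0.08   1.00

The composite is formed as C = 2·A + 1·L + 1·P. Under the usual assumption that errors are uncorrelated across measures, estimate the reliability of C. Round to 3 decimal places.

0.885

Var(C) = 2² + 1 + 1 + 2·[2·0.17 + 2·0.53 + 0.08] = 6 + 2.96 = 8.96.
Because errors are independent across components, Cov(Tᵢ,Tⱼ) = Cov(Xᵢ,Xⱼ); the off-diagonal part of the true-score variance is the same as above.
True-score variance = [2²·0.80 + 0.83 + 0.94] + 2.96 = 4.97 + 2.96 = 7.93.
Reliability = 7.93 / 8.96 = 0.885.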